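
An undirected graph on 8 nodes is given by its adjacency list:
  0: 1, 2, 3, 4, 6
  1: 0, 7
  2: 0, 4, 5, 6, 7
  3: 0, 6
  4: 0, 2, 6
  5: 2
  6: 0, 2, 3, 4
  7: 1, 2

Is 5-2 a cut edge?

Removing 5-2 leaves no path between 5 and 2: the component count goes from 1 to 2. So it is a bridge.

Yes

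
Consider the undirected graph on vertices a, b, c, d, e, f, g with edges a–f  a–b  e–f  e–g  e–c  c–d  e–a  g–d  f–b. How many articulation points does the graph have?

Removing e increases the component count from 1 to 2, so e is a cut vertex.
By contrast removing c leaves 1 component; it is not a cut vertex. No other vertex is a cut vertex either.

1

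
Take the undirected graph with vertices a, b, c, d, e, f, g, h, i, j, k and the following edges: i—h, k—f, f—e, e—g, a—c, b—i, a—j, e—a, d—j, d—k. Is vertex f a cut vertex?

No

Deleting f leaves 2 components (was 2), so f is not a cut vertex.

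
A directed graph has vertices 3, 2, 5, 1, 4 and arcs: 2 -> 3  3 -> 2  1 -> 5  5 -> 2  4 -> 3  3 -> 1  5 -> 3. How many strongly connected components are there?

{1, 2, 3, 5} are all mutually reachable — one SCC of size 4.
{4} is an SCC by itself.
That gives 2 strongly connected components.

2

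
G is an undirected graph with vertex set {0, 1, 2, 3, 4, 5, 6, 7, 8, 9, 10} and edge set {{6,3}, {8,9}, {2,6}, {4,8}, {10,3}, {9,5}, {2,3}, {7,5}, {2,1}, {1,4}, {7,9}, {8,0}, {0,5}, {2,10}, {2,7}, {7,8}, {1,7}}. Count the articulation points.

Removing 2 increases the component count from 1 to 2, so 2 is a cut vertex.
By contrast removing 9 leaves 1 component; it is not a cut vertex. No other vertex is a cut vertex either.

1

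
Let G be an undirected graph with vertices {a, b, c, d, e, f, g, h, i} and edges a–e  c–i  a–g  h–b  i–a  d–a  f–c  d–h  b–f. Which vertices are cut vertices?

a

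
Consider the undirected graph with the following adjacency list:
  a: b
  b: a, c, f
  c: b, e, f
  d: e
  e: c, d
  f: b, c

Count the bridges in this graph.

3

The edges on the cycle c-b-f-c are not bridges since each lies on that cycle.
But removing e-d disconnects e from d; removing b-a disconnects b from a; removing c-e disconnects c from e — these are bridges.
That makes 3 bridges.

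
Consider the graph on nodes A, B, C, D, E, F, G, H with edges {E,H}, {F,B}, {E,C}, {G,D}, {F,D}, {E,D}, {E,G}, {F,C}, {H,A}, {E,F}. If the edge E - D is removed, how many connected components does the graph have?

E and D are still connected via E-F-D, so the component count stays at 1.

1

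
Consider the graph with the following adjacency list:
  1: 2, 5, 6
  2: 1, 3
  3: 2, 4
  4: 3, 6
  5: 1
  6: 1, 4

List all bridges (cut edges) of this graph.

The edges on the cycle 2-1-6-4-3-2 are not bridges since each lies on that cycle.
But removing 1-5 disconnects 1 from 5 — this is a bridge.

1-5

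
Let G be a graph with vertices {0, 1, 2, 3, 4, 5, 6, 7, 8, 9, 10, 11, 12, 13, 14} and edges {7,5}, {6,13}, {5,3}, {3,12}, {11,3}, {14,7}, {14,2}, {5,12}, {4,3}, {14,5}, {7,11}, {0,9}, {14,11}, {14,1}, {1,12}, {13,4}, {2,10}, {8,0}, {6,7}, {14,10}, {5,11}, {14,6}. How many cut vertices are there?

Removing 0 increases the component count from 2 to 3, so 0 is a cut vertex.
Removing 14 increases the component count from 2 to 3, so 14 is a cut vertex.
By contrast removing 11 leaves 2 components; it is not a cut vertex. No other vertex is a cut vertex either.

2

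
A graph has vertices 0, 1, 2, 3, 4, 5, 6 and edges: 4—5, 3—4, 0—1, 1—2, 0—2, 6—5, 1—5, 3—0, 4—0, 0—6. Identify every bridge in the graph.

The edges on the cycle 3-4-5-6-0-3 are not bridges since each lies on that cycle.
Every edge lies on some cycle, so there are no bridges.

none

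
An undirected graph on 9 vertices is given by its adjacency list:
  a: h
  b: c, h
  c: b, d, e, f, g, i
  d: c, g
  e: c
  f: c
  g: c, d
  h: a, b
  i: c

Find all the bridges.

The edges on the cycle g-c-d-g are not bridges since each lies on that cycle.
But removing b-h disconnects b from h; removing c-i disconnects c from i; removing c-e disconnects c from e; removing c-f disconnects c from f — these are bridges.
In total 6 edges are bridges.

a-h, b-c, b-h, c-e, c-f, c-i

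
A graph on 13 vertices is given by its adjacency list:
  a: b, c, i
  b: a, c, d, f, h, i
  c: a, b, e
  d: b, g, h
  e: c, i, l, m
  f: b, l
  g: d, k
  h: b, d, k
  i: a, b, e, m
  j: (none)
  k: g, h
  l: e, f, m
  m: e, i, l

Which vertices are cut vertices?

b

Removing b increases the component count from 2 to 3, so b is a cut vertex.
By contrast removing k leaves 2 components; it is not a cut vertex. No other vertex is a cut vertex either.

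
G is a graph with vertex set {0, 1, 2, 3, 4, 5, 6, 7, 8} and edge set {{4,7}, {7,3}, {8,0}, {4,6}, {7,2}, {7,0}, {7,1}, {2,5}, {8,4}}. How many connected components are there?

1

Starting from 0 we can reach 0, 1, 2, 3, 4, 5, 6, 7, 8. That is one component of size 9.
Total: 1 component.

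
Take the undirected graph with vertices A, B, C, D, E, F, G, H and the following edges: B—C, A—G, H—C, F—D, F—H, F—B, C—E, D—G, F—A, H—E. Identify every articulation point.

F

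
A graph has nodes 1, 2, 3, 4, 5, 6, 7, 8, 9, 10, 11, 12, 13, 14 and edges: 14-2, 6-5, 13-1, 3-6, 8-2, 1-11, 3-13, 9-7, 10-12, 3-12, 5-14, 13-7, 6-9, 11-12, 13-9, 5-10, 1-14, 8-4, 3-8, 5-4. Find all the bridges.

none

The edges on the cycle 3-8-2-14-5-6-3 are not bridges since each lies on that cycle.
Every edge lies on some cycle, so there are no bridges.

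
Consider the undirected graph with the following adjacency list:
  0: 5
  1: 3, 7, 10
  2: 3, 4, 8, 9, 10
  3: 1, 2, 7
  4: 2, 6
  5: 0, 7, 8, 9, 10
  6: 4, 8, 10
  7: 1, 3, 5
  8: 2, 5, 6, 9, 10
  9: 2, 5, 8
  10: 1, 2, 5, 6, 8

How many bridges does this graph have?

The edges on the cycle 5-10-8-5 are not bridges since each lies on that cycle.
But removing 5-0 disconnects 5 from 0 — this is a bridge.

1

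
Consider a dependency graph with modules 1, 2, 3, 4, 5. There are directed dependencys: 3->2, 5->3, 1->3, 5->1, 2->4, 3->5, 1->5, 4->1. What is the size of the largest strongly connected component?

5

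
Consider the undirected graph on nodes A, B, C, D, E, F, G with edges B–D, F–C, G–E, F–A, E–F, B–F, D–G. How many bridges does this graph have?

The edges on the cycle B-D-G-E-F-B are not bridges since each lies on that cycle.
But removing F–C disconnects F from C; removing F–A disconnects F from A — these are bridges.
That makes 2 bridges.

2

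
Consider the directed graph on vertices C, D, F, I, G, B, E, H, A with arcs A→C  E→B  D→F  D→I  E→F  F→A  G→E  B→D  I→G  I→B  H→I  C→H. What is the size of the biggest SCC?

9

{A, B, C, D, E, F, G, H, I} are all mutually reachable — one SCC of size 9.
The largest has 9 vertices.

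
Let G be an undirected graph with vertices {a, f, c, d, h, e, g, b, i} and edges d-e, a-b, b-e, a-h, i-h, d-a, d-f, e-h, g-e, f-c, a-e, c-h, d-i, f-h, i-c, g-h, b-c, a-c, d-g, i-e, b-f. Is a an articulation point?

Deleting a leaves 1 component (was 1) (its neighbors b, c, d, e, h remain connected to each other), so a is not a cut vertex.

No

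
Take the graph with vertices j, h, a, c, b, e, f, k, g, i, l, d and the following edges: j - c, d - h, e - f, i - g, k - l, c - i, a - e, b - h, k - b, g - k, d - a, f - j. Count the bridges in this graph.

The edges on the cycle d-a-e-f-j-c-i-g-k-b-h-d are not bridges since each lies on that cycle.
But removing k - l disconnects k from l — this is a bridge.

1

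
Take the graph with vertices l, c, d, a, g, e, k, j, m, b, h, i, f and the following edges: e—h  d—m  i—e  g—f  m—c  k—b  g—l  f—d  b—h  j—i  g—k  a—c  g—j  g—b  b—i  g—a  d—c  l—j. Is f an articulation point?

No

Deleting f leaves 1 component (was 1) (its neighbors d, g remain connected to each other), so f is not a cut vertex.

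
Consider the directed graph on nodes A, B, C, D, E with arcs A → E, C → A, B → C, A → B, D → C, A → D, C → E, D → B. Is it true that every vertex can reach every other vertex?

No

There is no directed path from E to A, so the graph is not strongly connected.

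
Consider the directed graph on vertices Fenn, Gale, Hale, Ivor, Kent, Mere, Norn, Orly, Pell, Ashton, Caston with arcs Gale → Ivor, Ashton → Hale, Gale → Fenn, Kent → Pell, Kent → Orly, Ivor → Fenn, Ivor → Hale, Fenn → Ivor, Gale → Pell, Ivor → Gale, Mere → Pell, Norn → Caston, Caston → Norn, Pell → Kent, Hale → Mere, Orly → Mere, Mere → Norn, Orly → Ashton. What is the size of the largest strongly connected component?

6

{Hale, Kent, Mere, Orly, Pell, Ashton} are all mutually reachable — one SCC of size 6.
{Fenn, Gale, Ivor} are all mutually reachable — one SCC of size 3.
{Norn, Caston} are all mutually reachable — one SCC of size 2.
The largest has 6 vertices.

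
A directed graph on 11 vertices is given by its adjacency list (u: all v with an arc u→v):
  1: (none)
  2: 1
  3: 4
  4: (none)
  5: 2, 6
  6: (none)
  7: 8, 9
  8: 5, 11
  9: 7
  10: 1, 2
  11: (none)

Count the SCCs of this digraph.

10

{7, 9} are all mutually reachable — one SCC of size 2.
{11} is an SCC by itself.
{2} is an SCC by itself.
{5} is an SCC by itself.
{8} is an SCC by itself.
(and 5 more singleton SCCs)
That gives 10 strongly connected components.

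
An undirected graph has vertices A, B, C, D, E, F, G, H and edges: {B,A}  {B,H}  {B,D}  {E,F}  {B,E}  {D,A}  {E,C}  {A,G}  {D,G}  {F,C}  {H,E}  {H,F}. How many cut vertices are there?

1

Removing B increases the component count from 1 to 2, so B is a cut vertex.
By contrast removing C leaves 1 component; it is not a cut vertex. No other vertex is a cut vertex either.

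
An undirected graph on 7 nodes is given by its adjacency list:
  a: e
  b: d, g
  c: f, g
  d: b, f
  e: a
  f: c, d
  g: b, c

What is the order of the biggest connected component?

Starting from a we can reach a, e. That is one component of size 2.
Starting from b we can reach b, c, d, f, g. That is one component of size 5.
The largest has 5 vertices.

5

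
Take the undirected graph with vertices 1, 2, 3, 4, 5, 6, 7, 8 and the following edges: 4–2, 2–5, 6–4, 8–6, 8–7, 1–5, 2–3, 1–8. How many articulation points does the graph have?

Removing 2 increases the component count from 1 to 2, so 2 is a cut vertex.
Removing 8 increases the component count from 1 to 2, so 8 is a cut vertex.
By contrast removing 4 leaves 1 component; it is not a cut vertex. No other vertex is a cut vertex either.

2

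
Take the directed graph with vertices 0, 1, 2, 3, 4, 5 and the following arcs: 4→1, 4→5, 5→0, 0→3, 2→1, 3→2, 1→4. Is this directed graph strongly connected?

Yes

From 1 we can reach every vertex (0, 1, 2, 3, 4, 5), and every vertex can reach 1 (0, 1, 2, 3, 4, 5). So the whole graph is one strongly connected component.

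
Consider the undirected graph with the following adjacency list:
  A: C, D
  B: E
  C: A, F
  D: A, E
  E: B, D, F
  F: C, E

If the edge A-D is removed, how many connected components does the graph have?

1

A and D are still connected via A-C-F-E-D, so the component count stays at 1.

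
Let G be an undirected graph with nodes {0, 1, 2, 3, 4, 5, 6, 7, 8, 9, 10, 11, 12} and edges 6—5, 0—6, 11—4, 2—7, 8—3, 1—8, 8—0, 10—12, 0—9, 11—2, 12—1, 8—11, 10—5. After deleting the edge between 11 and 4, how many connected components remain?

2

Before removal there is 1 component.
11—4 is a bridge — removing it separates 11's side from 4's side.
After removal: 2 components.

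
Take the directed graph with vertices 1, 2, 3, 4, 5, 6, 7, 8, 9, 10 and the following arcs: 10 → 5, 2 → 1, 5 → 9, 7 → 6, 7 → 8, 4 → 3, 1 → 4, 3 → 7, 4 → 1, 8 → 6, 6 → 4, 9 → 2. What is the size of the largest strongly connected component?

6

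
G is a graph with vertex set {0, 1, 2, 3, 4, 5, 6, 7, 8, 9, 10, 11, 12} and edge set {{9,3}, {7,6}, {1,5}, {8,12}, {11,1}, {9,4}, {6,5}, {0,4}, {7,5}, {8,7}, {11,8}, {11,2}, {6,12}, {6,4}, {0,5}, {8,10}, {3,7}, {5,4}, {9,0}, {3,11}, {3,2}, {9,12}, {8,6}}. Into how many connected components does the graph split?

1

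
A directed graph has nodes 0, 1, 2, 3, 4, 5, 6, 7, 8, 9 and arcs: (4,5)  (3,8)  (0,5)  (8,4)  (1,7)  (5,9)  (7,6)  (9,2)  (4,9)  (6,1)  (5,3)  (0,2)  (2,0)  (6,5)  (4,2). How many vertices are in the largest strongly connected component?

7

{0, 2, 3, 4, 5, 8, 9} are all mutually reachable — one SCC of size 7.
{1, 6, 7} are all mutually reachable — one SCC of size 3.
The largest has 7 vertices.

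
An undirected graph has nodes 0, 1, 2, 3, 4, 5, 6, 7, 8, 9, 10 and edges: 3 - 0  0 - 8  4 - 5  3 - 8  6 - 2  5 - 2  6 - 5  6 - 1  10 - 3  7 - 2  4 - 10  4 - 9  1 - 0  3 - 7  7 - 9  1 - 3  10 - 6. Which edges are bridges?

none

The edges on the cycle 10-6-1-3-10 are not bridges since each lies on that cycle.
Every edge lies on some cycle, so there are no bridges.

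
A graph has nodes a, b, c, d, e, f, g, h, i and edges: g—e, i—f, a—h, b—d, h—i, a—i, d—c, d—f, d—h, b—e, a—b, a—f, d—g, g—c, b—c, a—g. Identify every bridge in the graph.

none

The edges on the cycle a-b-d-h-i-a are not bridges since each lies on that cycle.
Every edge lies on some cycle, so there are no bridges.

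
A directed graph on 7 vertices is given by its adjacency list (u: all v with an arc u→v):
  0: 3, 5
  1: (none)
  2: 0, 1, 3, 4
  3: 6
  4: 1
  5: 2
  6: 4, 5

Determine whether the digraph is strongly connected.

No

There is no directed path from 4 to 2, so the graph is not strongly connected.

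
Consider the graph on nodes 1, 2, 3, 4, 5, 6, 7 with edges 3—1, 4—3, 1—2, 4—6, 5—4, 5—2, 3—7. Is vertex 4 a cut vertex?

Yes

Deleting 4 raises the number of components from 1 to 2, so 4 is a cut vertex.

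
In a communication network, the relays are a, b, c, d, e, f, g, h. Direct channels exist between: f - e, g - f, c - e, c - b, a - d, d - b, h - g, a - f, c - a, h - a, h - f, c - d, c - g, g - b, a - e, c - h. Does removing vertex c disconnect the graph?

No

Deleting c leaves 1 component (was 1) (its neighbors a, b, d, e, g, h remain connected to each other), so c is not a cut vertex.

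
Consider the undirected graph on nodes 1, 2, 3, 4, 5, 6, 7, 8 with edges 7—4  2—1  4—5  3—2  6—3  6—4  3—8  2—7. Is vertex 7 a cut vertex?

No

Deleting 7 leaves 1 component (was 1) (its neighbors 2, 4 remain connected to each other), so 7 is not a cut vertex.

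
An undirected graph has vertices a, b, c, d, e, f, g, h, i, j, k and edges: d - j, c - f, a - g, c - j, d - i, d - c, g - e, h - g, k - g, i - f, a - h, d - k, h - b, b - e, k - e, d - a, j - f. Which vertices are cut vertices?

d

Removing d increases the component count from 1 to 2, so d is a cut vertex.
By contrast removing c leaves 1 component; it is not a cut vertex. No other vertex is a cut vertex either.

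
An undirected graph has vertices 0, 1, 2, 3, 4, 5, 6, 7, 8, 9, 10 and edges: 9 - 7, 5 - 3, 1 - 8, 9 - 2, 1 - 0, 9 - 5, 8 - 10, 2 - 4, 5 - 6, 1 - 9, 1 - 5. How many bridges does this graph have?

The edges on the cycle 1-9-5-1 are not bridges since each lies on that cycle.
But removing 9 - 2 disconnects 9 from 2; removing 9 - 7 disconnects 9 from 7; removing 1 - 8 disconnects 1 from 8; removing 5 - 6 disconnects 5 from 6 — these are bridges.
In total 8 edges are bridges.

8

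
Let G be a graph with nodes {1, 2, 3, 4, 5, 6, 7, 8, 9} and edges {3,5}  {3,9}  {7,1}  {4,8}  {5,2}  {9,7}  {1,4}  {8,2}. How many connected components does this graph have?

6 is isolated — a component by itself.
Starting from 1 we can reach 1, 2, 3, 4, 5, 7, 8, 9. That is one component of size 8.
Total: 2 components.

2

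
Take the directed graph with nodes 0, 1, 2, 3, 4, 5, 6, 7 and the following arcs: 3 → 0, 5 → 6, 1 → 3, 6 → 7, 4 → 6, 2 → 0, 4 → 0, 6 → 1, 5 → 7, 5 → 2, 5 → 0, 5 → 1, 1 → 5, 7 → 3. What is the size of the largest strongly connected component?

3

{1, 5, 6} are all mutually reachable — one SCC of size 3.
{4} is an SCC by itself.
{7} is an SCC by itself.
{3} is an SCC by itself.
{0} is an SCC by itself.
(and 1 more singleton SCC)
The largest has 3 vertices.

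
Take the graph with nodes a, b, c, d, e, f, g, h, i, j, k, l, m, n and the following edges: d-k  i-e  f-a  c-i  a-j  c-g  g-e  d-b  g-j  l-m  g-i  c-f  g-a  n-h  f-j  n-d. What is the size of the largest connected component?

7

Starting from l we can reach l, m. That is one component of size 2.
Starting from b we can reach b, d, h, k, n. That is one component of size 5.
Starting from a we can reach a, c, e, f, g, i, j. That is one component of size 7.
The largest has 7 vertices.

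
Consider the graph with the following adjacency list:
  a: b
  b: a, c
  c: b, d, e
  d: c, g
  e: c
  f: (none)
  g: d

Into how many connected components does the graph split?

2

f is isolated — a component by itself.
Starting from a we can reach a, b, c, d, e, g. That is one component of size 6.
Total: 2 components.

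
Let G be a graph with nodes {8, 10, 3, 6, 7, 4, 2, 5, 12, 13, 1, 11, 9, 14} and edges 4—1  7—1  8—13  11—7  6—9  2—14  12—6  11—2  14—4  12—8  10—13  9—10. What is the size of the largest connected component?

6

3 is isolated — a component by itself.
5 is isolated — a component by itself.
Starting from 6 we can reach 6, 8, 9, 10, 12, 13. That is one component of size 6.
Starting from 1 we can reach 1, 2, 4, 7, 11, 14. That is one component of size 6.
The largest has 6 vertices.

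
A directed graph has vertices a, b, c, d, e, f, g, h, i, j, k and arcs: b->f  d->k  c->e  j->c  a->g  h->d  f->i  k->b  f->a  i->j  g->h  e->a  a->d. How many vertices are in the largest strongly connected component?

11

{a, b, c, d, e, f, g, h, i, j, k} are all mutually reachable — one SCC of size 11.
The largest has 11 vertices.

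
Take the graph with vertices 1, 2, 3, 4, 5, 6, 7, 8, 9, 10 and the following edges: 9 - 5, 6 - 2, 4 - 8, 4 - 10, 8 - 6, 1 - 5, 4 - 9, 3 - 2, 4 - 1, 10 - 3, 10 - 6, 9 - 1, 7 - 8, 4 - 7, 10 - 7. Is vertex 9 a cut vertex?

Deleting 9 leaves 1 component (was 1) (its neighbors 1, 4, 5 remain connected to each other), so 9 is not a cut vertex.

No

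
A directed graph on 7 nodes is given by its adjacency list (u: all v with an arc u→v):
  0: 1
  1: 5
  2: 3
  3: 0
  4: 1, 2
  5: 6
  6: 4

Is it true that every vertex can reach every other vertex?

Yes

From 3 we can reach every vertex (0, 1, 2, 3, 4, 5, 6), and every vertex can reach 3 (0, 1, 2, 3, 4, 5, 6). So the whole graph is one strongly connected component.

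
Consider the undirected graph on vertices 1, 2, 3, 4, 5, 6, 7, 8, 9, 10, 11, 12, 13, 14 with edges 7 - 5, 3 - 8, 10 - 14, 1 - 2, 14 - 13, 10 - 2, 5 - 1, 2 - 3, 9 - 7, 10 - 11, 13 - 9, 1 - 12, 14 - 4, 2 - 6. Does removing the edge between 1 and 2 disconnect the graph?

After removing 1 - 2, the path 1-5-7-9-13-14-10-2 still connects them, so the edge is not a bridge.

No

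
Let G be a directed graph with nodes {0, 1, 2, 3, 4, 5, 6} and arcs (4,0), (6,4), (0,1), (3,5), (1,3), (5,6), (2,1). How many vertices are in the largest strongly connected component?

6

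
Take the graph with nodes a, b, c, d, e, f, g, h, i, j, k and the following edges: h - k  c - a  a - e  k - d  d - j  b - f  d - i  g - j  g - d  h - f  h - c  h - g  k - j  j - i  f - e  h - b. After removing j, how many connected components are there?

1

With j gone, the remaining components are: {a, b, c, d, e, f, g, h, i, k}.
That is 1 component.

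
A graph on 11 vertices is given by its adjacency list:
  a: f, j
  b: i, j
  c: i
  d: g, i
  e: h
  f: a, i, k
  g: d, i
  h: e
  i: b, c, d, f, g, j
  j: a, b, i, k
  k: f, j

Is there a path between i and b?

Yes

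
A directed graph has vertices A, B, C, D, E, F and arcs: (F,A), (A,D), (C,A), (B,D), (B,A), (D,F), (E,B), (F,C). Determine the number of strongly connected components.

3

{A, C, D, F} are all mutually reachable — one SCC of size 4.
{B} is an SCC by itself.
{E} is an SCC by itself.
That gives 3 strongly connected components.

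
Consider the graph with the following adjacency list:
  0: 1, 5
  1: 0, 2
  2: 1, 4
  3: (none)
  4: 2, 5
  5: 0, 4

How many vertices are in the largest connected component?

3 is isolated — a component by itself.
Starting from 0 we can reach 0, 1, 2, 4, 5. That is one component of size 5.
The largest has 5 vertices.

5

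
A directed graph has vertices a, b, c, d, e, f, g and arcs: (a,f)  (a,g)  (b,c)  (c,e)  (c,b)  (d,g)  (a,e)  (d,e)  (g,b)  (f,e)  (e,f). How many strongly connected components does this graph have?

5

{e, f} are all mutually reachable — one SCC of size 2.
{b, c} are all mutually reachable — one SCC of size 2.
{d} is an SCC by itself.
{g} is an SCC by itself.
{a} is an SCC by itself.
That gives 5 strongly connected components.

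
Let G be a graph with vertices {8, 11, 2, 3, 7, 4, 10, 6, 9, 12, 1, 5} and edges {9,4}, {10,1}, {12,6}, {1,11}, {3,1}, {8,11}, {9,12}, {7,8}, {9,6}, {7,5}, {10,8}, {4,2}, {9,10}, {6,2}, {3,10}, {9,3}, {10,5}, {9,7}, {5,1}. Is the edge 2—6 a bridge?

After removing 2—6, the path 2-4-9-6 still connects them, so the edge is not a bridge.

No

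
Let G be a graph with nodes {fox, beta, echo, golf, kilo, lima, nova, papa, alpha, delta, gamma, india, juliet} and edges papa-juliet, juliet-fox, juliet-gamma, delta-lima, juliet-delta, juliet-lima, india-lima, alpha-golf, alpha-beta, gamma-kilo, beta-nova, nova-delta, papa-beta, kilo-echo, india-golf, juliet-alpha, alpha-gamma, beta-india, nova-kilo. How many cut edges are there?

2

The edges on the cycle papa-juliet-alpha-gamma-kilo-nova-beta-papa are not bridges since each lies on that cycle.
But removing kilo-echo disconnects kilo from echo; removing fox-juliet disconnects fox from juliet — these are bridges.
That makes 2 bridges.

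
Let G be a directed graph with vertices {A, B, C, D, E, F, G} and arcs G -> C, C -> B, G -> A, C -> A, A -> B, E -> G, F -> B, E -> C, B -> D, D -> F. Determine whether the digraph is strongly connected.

There is no directed path from D to G, so the graph is not strongly connected.

No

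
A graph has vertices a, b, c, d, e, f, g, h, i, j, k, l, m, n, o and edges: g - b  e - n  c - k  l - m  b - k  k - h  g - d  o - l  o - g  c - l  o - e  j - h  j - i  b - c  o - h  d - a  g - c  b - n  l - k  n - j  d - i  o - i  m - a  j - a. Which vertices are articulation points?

Removing j, for instance, still leaves 2 components. No single vertex removal increases the component count — the graph has no articulation points.

none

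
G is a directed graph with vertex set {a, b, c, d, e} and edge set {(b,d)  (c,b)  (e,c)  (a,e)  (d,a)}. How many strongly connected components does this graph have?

1

{a, b, c, d, e} are all mutually reachable — one SCC of size 5.
That gives 1 strongly connected component.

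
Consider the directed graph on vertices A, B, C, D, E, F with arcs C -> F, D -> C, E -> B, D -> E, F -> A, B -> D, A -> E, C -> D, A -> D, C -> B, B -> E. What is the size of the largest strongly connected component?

6

{A, B, C, D, E, F} are all mutually reachable — one SCC of size 6.
The largest has 6 vertices.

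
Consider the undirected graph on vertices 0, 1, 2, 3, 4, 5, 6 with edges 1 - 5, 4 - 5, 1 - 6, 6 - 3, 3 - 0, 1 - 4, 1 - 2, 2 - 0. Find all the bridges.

The edges on the cycle 1-4-5-1 are not bridges since each lies on that cycle.
Every edge lies on some cycle, so there are no bridges.

none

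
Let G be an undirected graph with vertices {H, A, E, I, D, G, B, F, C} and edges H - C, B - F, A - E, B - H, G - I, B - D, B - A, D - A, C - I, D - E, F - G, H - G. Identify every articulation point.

B

Removing B increases the component count from 1 to 2, so B is a cut vertex.
By contrast removing E leaves 1 component; it is not a cut vertex. No other vertex is a cut vertex either.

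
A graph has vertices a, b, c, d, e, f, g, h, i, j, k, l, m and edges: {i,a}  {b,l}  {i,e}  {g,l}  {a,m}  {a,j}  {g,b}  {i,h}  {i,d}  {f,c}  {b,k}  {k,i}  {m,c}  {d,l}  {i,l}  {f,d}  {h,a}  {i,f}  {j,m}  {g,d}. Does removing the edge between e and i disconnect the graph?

Yes

Removing e-i leaves no path between e and i: the component count goes from 1 to 2. So it is a bridge.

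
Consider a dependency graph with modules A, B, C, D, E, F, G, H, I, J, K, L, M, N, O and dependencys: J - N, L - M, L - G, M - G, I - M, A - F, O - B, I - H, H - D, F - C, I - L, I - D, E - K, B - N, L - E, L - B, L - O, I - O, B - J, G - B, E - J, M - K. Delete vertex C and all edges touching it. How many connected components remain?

With C gone, the remaining components are: {A, F}; {B, D, E, G, H, I, J, K, L, M, N, O}.
That is 2 components.

2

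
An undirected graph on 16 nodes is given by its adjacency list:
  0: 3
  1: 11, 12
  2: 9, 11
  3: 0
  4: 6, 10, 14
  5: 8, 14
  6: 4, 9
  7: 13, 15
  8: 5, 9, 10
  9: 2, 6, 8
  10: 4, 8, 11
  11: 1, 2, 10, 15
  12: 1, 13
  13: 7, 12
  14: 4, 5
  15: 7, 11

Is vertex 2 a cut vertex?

No

Deleting 2 leaves 2 components (was 2), so 2 is not a cut vertex.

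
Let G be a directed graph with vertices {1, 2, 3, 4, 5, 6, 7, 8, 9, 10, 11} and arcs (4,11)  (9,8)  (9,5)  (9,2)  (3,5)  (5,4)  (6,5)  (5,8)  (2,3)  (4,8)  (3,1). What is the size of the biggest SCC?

1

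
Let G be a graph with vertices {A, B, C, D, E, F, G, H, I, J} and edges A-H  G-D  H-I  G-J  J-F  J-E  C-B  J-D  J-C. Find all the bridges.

A-H, B-C, C-J, E-J, F-J, H-I

The edges on the cycle G-J-D-G are not bridges since each lies on that cycle.
But removing J-E disconnects J from E; removing H-I disconnects H from I; removing C-B disconnects C from B; removing H-A disconnects H from A — these are bridges.
In total 6 edges are bridges.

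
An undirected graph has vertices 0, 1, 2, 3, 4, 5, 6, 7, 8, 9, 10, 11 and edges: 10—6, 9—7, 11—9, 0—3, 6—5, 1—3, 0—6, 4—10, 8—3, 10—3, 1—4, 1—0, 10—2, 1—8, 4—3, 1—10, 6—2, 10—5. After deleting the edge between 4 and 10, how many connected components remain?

4 and 10 are still connected via 4-1-10, so the component count stays at 2.

2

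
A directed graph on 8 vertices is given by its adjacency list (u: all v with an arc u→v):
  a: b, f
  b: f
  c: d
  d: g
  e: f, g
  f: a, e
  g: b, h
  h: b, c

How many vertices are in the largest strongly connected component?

{a, b, c, d, e, f, g, h} are all mutually reachable — one SCC of size 8.
The largest has 8 vertices.

8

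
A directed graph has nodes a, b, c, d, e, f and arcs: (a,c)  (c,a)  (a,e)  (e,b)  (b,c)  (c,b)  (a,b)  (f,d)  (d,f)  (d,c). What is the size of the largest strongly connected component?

{a, b, c, e} are all mutually reachable — one SCC of size 4.
{d, f} are all mutually reachable — one SCC of size 2.
The largest has 4 vertices.

4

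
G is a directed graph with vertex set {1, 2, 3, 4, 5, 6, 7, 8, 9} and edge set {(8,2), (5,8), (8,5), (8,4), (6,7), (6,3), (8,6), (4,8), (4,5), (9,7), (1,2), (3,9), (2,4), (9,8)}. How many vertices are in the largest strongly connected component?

{2, 3, 4, 5, 6, 8, 9} are all mutually reachable — one SCC of size 7.
{1} is an SCC by itself.
{7} is an SCC by itself.
The largest has 7 vertices.

7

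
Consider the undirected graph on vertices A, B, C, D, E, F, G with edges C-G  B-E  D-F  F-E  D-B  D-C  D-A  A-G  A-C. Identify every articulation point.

D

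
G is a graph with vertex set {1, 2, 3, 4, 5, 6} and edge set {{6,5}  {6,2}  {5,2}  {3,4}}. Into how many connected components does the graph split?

3

1 is isolated — a component by itself.
Starting from 3 we can reach 3, 4. That is one component of size 2.
Starting from 2 we can reach 2, 5, 6. That is one component of size 3.
Total: 3 components.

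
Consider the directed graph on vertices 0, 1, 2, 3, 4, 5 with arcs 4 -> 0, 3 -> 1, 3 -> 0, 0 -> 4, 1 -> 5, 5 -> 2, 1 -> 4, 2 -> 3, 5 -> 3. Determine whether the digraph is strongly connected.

No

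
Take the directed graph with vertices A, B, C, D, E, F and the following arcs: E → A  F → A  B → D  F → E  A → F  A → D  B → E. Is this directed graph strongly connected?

No

There is no directed path from D to A, so the graph is not strongly connected.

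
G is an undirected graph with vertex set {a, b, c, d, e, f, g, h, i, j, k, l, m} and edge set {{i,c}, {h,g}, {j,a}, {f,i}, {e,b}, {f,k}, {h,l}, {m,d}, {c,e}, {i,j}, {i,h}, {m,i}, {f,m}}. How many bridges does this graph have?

The edges on the cycle f-m-i-f are not bridges since each lies on that cycle.
But removing b - e disconnects b from e; removing l - h disconnects l from h; removing i - j disconnects i from j; removing i - c disconnects i from c — these are bridges.
In total 10 edges are bridges.

10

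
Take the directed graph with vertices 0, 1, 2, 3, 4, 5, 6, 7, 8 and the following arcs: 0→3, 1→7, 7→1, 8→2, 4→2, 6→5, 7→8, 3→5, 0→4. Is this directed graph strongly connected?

No

There is no directed path from 1 to 3, so the graph is not strongly connected.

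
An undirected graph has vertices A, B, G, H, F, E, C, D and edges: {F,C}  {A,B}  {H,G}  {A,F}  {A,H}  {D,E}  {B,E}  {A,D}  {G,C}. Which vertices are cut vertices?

A

Removing A increases the component count from 1 to 2, so A is a cut vertex.
By contrast removing H leaves 1 component; it is not a cut vertex. No other vertex is a cut vertex either.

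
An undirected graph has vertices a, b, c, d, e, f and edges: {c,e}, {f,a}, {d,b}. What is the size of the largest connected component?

2

Starting from c we can reach c, e. That is one component of size 2.
Starting from b we can reach b, d. That is one component of size 2.
Starting from a we can reach a, f. That is one component of size 2.
The largest has 2 vertices.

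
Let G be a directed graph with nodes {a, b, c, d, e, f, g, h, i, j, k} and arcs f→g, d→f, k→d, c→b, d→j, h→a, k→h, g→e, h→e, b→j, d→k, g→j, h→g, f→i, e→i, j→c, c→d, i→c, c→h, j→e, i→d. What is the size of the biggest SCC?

10

{b, c, d, e, f, g, h, i, j, k} are all mutually reachable — one SCC of size 10.
{a} is an SCC by itself.
The largest has 10 vertices.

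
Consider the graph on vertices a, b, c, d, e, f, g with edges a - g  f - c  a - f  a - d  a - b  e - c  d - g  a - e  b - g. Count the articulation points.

1

Removing a increases the component count from 1 to 2, so a is a cut vertex.
By contrast removing d leaves 1 component; it is not a cut vertex. No other vertex is a cut vertex either.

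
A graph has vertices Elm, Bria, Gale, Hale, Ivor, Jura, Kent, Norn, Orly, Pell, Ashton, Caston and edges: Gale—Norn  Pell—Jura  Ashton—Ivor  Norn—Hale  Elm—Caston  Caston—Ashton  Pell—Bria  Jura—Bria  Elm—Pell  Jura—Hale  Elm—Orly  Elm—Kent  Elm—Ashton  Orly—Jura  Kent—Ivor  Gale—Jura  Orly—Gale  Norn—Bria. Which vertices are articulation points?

Elm

Removing Elm increases the component count from 1 to 2, so Elm is a cut vertex.
By contrast removing Hale leaves 1 component; it is not a cut vertex. No other vertex is a cut vertex either.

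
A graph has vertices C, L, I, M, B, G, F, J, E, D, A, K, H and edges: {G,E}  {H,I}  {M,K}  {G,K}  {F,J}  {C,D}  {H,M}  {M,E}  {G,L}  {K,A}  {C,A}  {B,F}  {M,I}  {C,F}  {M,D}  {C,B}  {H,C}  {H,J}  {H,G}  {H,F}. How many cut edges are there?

1

The edges on the cycle H-G-E-M-H are not bridges since each lies on that cycle.
But removing G - L disconnects G from L — this is a bridge.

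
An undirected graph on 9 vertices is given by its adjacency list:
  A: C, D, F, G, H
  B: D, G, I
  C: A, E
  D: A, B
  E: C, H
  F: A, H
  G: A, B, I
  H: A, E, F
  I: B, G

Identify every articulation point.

A

Removing A increases the component count from 1 to 2, so A is a cut vertex.
By contrast removing I leaves 1 component; it is not a cut vertex. No other vertex is a cut vertex either.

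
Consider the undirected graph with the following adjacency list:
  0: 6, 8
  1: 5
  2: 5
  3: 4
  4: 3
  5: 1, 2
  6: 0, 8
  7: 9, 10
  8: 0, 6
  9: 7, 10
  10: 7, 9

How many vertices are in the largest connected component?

Starting from 3 we can reach 3, 4. That is one component of size 2.
Starting from 0 we can reach 0, 6, 8. That is one component of size 3.
Starting from 7 we can reach 7, 9, 10. That is one component of size 3.
Starting from 1 we can reach 1, 2, 5. That is one component of size 3.
The largest has 3 vertices.

3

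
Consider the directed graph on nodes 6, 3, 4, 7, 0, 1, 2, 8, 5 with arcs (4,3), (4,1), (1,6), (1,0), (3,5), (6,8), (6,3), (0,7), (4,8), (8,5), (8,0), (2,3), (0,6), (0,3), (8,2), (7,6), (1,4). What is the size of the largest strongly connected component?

4

{0, 6, 7, 8} are all mutually reachable — one SCC of size 4.
{1, 4} are all mutually reachable — one SCC of size 2.
{5} is an SCC by itself.
{2} is an SCC by itself.
{3} is an SCC by itself.
The largest has 4 vertices.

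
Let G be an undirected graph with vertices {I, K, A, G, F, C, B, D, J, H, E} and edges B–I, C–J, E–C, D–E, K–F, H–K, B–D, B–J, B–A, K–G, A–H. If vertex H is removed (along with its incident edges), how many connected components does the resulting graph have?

2

With H gone, the remaining components are: {F, G, K}; {A, B, C, D, E, I, J}.
That is 2 components.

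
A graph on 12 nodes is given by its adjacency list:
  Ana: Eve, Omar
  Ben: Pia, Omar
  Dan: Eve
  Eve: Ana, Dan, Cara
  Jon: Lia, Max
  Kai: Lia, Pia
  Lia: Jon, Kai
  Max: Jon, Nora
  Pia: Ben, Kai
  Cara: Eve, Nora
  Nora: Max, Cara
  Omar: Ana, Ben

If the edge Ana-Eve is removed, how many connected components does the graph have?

Ana and Eve are still connected via Ana-Omar-Ben-Pia-Kai-Lia-Jon-Max-Nora-Cara-Eve, so the component count stays at 1.

1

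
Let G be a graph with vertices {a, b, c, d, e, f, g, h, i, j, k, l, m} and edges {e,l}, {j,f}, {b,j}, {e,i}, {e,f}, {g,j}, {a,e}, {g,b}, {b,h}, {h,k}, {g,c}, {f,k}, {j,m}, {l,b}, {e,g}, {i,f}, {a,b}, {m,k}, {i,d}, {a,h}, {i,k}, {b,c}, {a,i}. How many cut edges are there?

The edges on the cycle e-g-b-l-e are not bridges since each lies on that cycle.
But removing d–i disconnects d from i — this is a bridge.

1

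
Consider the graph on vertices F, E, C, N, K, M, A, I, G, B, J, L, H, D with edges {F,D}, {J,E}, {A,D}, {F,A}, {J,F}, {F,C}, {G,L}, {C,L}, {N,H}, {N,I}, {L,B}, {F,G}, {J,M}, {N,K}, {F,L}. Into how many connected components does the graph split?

Starting from H we can reach H, I, K, N. That is one component of size 4.
Starting from A we can reach A, B, C, D, E, F, G, J, L, M. That is one component of size 10.
Total: 2 components.

2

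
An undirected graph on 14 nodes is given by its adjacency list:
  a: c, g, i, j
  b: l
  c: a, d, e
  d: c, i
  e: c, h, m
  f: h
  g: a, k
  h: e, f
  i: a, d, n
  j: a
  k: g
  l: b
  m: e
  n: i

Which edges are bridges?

The edges on the cycle d-c-a-i-d are not bridges since each lies on that cycle.
But removing b-l disconnects b from l; removing c-e disconnects c from e; removing h-f disconnects h from f; removing a-j disconnects a from j — these are bridges.
In total 9 edges are bridges.

a-g, a-j, b-l, c-e, e-h, e-m, f-h, g-k, i-n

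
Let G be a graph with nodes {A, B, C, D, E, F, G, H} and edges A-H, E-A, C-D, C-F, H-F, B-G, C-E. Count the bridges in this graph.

2

The edges on the cycle C-E-A-H-F-C are not bridges since each lies on that cycle.
But removing B-G disconnects B from G; removing C-D disconnects C from D — these are bridges.
That makes 2 bridges.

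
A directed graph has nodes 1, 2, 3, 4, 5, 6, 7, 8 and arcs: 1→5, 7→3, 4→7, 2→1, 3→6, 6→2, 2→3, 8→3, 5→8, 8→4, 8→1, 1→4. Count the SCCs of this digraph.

{1, 2, 3, 4, 5, 6, 7, 8} are all mutually reachable — one SCC of size 8.
That gives 1 strongly connected component.

1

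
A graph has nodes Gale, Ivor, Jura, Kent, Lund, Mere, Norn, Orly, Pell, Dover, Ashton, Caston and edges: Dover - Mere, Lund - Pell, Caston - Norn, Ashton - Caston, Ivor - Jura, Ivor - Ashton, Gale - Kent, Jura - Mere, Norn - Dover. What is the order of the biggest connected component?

Orly is isolated — a component by itself.
Starting from Gale we can reach Gale, Kent. That is one component of size 2.
Starting from Lund we can reach Lund, Pell. That is one component of size 2.
Starting from Ivor we can reach Ivor, Jura, Mere, Norn, Dover, Ashton, Caston. That is one component of size 7.
The largest has 7 vertices.

7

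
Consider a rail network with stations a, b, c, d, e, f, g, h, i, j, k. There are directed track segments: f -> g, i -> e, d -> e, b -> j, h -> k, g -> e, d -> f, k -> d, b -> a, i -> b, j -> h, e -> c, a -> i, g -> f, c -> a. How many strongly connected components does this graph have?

{a, b, c, d, e, f, g, h, i, j, k} are all mutually reachable — one SCC of size 11.
That gives 1 strongly connected component.

1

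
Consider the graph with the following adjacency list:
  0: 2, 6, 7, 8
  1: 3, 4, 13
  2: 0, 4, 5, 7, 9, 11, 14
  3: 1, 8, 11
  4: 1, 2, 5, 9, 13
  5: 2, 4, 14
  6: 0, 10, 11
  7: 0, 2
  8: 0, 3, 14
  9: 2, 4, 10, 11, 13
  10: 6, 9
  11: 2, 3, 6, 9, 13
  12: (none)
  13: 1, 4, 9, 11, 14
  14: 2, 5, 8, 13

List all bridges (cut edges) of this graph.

none

The edges on the cycle 9-13-1-4-9 are not bridges since each lies on that cycle.
Every edge lies on some cycle, so there are no bridges.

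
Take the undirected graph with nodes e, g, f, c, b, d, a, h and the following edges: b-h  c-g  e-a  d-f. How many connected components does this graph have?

Starting from a we can reach a, e. That is one component of size 2.
Starting from b we can reach b, h. That is one component of size 2.
Starting from c we can reach c, g. That is one component of size 2.
Starting from d we can reach d, f. That is one component of size 2.
Total: 4 components.

4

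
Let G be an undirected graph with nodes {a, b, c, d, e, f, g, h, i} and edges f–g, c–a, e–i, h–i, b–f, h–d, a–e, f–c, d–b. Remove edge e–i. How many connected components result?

1

e and i are still connected via e-a-c-f-b-d-h-i, so the component count stays at 1.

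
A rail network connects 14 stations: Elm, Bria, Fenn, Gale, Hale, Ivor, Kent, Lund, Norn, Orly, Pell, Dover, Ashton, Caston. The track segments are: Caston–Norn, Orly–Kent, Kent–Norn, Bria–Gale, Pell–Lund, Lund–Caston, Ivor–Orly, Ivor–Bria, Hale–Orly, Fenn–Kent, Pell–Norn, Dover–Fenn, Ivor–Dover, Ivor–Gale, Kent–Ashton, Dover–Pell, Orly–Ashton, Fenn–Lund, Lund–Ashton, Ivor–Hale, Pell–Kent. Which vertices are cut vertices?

Ivor

Removing Ivor increases the component count from 2 to 3, so Ivor is a cut vertex.
By contrast removing Kent leaves 2 components; it is not a cut vertex. No other vertex is a cut vertex either.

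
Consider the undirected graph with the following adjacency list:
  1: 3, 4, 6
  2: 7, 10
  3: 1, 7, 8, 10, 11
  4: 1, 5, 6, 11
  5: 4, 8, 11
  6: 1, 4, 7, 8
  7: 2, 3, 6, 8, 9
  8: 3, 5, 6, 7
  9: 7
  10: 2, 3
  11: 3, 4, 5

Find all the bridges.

The edges on the cycle 3-7-8-3 are not bridges since each lies on that cycle.
But removing 7-9 disconnects 7 from 9 — this is a bridge.

7-9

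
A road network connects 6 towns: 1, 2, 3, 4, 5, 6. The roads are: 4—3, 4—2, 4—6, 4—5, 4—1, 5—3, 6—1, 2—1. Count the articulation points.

Removing 4 increases the component count from 1 to 2, so 4 is a cut vertex.
By contrast removing 1 leaves 1 component; it is not a cut vertex. No other vertex is a cut vertex either.

1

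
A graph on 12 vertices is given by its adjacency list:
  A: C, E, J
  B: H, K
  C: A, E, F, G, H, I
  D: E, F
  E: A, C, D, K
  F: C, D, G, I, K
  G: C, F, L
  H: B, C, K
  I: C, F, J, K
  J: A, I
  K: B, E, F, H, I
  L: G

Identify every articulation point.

Removing G increases the component count from 1 to 2, so G is a cut vertex.
By contrast removing C leaves 1 component; it is not a cut vertex. No other vertex is a cut vertex either.

G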